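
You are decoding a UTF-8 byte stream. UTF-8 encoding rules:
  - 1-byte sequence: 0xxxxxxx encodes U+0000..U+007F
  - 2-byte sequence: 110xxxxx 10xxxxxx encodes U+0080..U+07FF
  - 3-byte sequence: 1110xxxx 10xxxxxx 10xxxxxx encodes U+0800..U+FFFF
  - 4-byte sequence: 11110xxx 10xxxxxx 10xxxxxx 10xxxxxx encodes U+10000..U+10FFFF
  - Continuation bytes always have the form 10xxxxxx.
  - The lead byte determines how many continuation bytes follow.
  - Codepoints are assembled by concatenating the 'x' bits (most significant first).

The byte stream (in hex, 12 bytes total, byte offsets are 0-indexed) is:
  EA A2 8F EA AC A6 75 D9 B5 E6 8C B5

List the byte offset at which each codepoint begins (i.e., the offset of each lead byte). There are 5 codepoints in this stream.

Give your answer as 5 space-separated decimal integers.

Byte[0]=EA: 3-byte lead, need 2 cont bytes. acc=0xA
Byte[1]=A2: continuation. acc=(acc<<6)|0x22=0x2A2
Byte[2]=8F: continuation. acc=(acc<<6)|0x0F=0xA88F
Completed: cp=U+A88F (starts at byte 0)
Byte[3]=EA: 3-byte lead, need 2 cont bytes. acc=0xA
Byte[4]=AC: continuation. acc=(acc<<6)|0x2C=0x2AC
Byte[5]=A6: continuation. acc=(acc<<6)|0x26=0xAB26
Completed: cp=U+AB26 (starts at byte 3)
Byte[6]=75: 1-byte ASCII. cp=U+0075
Byte[7]=D9: 2-byte lead, need 1 cont bytes. acc=0x19
Byte[8]=B5: continuation. acc=(acc<<6)|0x35=0x675
Completed: cp=U+0675 (starts at byte 7)
Byte[9]=E6: 3-byte lead, need 2 cont bytes. acc=0x6
Byte[10]=8C: continuation. acc=(acc<<6)|0x0C=0x18C
Byte[11]=B5: continuation. acc=(acc<<6)|0x35=0x6335
Completed: cp=U+6335 (starts at byte 9)

Answer: 0 3 6 7 9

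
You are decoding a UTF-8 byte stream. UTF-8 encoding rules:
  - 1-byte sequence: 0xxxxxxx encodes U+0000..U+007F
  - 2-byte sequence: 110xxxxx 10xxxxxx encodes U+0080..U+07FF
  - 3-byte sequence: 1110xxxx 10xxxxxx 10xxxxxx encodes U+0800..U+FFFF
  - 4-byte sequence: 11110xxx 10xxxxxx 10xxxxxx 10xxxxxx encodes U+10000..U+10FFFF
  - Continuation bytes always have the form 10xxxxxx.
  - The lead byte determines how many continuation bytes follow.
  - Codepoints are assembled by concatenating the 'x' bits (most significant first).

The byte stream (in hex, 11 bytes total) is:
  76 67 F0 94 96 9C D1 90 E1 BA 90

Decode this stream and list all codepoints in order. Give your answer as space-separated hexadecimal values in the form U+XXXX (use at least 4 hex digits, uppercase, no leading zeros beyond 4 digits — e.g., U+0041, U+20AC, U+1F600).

Answer: U+0076 U+0067 U+1459C U+0450 U+1E90

Derivation:
Byte[0]=76: 1-byte ASCII. cp=U+0076
Byte[1]=67: 1-byte ASCII. cp=U+0067
Byte[2]=F0: 4-byte lead, need 3 cont bytes. acc=0x0
Byte[3]=94: continuation. acc=(acc<<6)|0x14=0x14
Byte[4]=96: continuation. acc=(acc<<6)|0x16=0x516
Byte[5]=9C: continuation. acc=(acc<<6)|0x1C=0x1459C
Completed: cp=U+1459C (starts at byte 2)
Byte[6]=D1: 2-byte lead, need 1 cont bytes. acc=0x11
Byte[7]=90: continuation. acc=(acc<<6)|0x10=0x450
Completed: cp=U+0450 (starts at byte 6)
Byte[8]=E1: 3-byte lead, need 2 cont bytes. acc=0x1
Byte[9]=BA: continuation. acc=(acc<<6)|0x3A=0x7A
Byte[10]=90: continuation. acc=(acc<<6)|0x10=0x1E90
Completed: cp=U+1E90 (starts at byte 8)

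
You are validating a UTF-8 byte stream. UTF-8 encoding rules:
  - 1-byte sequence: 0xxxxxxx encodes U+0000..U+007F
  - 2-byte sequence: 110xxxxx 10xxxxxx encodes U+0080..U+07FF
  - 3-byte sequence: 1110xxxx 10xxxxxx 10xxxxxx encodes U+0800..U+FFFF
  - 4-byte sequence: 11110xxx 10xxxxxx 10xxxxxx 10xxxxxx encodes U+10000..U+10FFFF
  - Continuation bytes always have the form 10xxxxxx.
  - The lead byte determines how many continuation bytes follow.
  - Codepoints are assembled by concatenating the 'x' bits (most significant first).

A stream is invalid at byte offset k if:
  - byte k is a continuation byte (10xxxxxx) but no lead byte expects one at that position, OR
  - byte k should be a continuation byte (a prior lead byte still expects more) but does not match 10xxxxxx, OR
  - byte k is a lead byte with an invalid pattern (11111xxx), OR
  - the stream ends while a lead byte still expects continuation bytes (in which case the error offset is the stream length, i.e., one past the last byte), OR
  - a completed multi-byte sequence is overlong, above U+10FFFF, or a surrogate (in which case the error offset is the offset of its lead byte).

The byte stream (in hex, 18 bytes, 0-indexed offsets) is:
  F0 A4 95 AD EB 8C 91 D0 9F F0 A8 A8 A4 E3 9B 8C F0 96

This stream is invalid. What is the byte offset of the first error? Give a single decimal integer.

Byte[0]=F0: 4-byte lead, need 3 cont bytes. acc=0x0
Byte[1]=A4: continuation. acc=(acc<<6)|0x24=0x24
Byte[2]=95: continuation. acc=(acc<<6)|0x15=0x915
Byte[3]=AD: continuation. acc=(acc<<6)|0x2D=0x2456D
Completed: cp=U+2456D (starts at byte 0)
Byte[4]=EB: 3-byte lead, need 2 cont bytes. acc=0xB
Byte[5]=8C: continuation. acc=(acc<<6)|0x0C=0x2CC
Byte[6]=91: continuation. acc=(acc<<6)|0x11=0xB311
Completed: cp=U+B311 (starts at byte 4)
Byte[7]=D0: 2-byte lead, need 1 cont bytes. acc=0x10
Byte[8]=9F: continuation. acc=(acc<<6)|0x1F=0x41F
Completed: cp=U+041F (starts at byte 7)
Byte[9]=F0: 4-byte lead, need 3 cont bytes. acc=0x0
Byte[10]=A8: continuation. acc=(acc<<6)|0x28=0x28
Byte[11]=A8: continuation. acc=(acc<<6)|0x28=0xA28
Byte[12]=A4: continuation. acc=(acc<<6)|0x24=0x28A24
Completed: cp=U+28A24 (starts at byte 9)
Byte[13]=E3: 3-byte lead, need 2 cont bytes. acc=0x3
Byte[14]=9B: continuation. acc=(acc<<6)|0x1B=0xDB
Byte[15]=8C: continuation. acc=(acc<<6)|0x0C=0x36CC
Completed: cp=U+36CC (starts at byte 13)
Byte[16]=F0: 4-byte lead, need 3 cont bytes. acc=0x0
Byte[17]=96: continuation. acc=(acc<<6)|0x16=0x16
Byte[18]: stream ended, expected continuation. INVALID

Answer: 18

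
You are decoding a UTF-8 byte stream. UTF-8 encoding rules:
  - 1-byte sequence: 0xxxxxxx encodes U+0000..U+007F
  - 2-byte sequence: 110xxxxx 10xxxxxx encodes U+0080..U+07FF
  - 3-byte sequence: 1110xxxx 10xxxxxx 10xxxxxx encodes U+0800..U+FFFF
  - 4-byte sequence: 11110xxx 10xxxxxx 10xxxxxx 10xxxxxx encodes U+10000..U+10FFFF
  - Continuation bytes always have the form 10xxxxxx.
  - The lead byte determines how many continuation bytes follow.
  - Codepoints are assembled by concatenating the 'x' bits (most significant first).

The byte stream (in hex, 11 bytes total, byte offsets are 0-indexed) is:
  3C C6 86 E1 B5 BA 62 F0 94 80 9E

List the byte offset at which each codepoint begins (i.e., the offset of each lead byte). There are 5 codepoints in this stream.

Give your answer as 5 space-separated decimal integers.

Byte[0]=3C: 1-byte ASCII. cp=U+003C
Byte[1]=C6: 2-byte lead, need 1 cont bytes. acc=0x6
Byte[2]=86: continuation. acc=(acc<<6)|0x06=0x186
Completed: cp=U+0186 (starts at byte 1)
Byte[3]=E1: 3-byte lead, need 2 cont bytes. acc=0x1
Byte[4]=B5: continuation. acc=(acc<<6)|0x35=0x75
Byte[5]=BA: continuation. acc=(acc<<6)|0x3A=0x1D7A
Completed: cp=U+1D7A (starts at byte 3)
Byte[6]=62: 1-byte ASCII. cp=U+0062
Byte[7]=F0: 4-byte lead, need 3 cont bytes. acc=0x0
Byte[8]=94: continuation. acc=(acc<<6)|0x14=0x14
Byte[9]=80: continuation. acc=(acc<<6)|0x00=0x500
Byte[10]=9E: continuation. acc=(acc<<6)|0x1E=0x1401E
Completed: cp=U+1401E (starts at byte 7)

Answer: 0 1 3 6 7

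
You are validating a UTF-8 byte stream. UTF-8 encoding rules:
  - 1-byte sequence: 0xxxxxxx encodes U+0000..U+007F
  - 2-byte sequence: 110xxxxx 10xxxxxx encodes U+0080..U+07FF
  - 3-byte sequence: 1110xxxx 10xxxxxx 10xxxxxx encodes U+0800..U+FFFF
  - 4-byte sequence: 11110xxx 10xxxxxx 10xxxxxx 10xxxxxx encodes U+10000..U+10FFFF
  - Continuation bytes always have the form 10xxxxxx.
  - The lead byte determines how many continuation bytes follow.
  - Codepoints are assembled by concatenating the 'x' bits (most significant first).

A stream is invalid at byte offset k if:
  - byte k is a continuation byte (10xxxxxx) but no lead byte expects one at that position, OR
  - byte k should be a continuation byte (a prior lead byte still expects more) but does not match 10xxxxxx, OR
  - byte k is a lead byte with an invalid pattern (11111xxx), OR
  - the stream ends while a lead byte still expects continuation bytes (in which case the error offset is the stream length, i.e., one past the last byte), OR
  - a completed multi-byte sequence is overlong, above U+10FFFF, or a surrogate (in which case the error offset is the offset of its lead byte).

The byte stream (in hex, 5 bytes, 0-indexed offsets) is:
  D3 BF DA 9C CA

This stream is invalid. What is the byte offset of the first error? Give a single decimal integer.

Answer: 5

Derivation:
Byte[0]=D3: 2-byte lead, need 1 cont bytes. acc=0x13
Byte[1]=BF: continuation. acc=(acc<<6)|0x3F=0x4FF
Completed: cp=U+04FF (starts at byte 0)
Byte[2]=DA: 2-byte lead, need 1 cont bytes. acc=0x1A
Byte[3]=9C: continuation. acc=(acc<<6)|0x1C=0x69C
Completed: cp=U+069C (starts at byte 2)
Byte[4]=CA: 2-byte lead, need 1 cont bytes. acc=0xA
Byte[5]: stream ended, expected continuation. INVALID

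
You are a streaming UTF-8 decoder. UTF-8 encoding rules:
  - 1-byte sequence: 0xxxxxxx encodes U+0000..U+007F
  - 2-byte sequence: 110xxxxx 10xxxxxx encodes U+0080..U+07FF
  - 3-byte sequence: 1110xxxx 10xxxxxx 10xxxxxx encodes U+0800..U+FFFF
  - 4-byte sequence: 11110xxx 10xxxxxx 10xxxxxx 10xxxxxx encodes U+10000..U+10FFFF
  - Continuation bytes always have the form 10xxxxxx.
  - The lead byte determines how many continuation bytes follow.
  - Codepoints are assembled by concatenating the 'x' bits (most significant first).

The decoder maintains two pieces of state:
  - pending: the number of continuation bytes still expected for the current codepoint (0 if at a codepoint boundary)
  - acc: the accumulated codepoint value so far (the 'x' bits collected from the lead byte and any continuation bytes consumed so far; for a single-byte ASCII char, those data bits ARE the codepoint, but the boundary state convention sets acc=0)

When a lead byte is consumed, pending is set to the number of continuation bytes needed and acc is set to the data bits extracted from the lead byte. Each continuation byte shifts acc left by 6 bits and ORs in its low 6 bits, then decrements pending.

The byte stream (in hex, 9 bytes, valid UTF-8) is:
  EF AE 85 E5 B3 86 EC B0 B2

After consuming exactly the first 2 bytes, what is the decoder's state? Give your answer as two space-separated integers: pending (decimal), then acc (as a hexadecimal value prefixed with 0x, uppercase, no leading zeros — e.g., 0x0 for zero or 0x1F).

Byte[0]=EF: 3-byte lead. pending=2, acc=0xF
Byte[1]=AE: continuation. acc=(acc<<6)|0x2E=0x3EE, pending=1

Answer: 1 0x3EE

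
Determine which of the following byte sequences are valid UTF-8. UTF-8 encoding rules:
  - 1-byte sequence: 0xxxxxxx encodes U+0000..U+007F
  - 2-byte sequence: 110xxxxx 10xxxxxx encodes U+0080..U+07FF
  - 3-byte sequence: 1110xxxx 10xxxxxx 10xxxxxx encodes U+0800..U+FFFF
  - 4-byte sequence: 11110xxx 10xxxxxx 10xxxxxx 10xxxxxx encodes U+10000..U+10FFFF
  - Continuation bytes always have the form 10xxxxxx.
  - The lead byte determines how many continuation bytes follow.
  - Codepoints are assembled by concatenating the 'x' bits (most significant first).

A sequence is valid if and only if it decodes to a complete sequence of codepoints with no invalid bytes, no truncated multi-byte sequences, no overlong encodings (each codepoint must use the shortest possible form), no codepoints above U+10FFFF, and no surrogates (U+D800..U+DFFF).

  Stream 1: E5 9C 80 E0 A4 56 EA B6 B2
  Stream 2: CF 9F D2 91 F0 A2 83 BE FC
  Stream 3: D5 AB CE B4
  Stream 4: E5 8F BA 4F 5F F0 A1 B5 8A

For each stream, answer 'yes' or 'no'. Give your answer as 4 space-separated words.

Stream 1: error at byte offset 5. INVALID
Stream 2: error at byte offset 8. INVALID
Stream 3: decodes cleanly. VALID
Stream 4: decodes cleanly. VALID

Answer: no no yes yes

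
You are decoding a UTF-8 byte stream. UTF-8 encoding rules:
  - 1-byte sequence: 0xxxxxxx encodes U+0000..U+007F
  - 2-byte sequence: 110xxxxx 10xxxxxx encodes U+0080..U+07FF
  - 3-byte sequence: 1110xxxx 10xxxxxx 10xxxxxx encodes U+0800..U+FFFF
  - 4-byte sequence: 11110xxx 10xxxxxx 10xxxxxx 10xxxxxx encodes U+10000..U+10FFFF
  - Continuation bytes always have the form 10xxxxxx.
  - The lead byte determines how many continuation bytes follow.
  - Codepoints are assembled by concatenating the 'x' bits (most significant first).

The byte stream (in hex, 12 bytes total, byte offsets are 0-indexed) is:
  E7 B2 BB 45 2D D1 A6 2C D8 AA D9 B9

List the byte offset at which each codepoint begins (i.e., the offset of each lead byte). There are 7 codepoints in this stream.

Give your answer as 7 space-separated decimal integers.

Byte[0]=E7: 3-byte lead, need 2 cont bytes. acc=0x7
Byte[1]=B2: continuation. acc=(acc<<6)|0x32=0x1F2
Byte[2]=BB: continuation. acc=(acc<<6)|0x3B=0x7CBB
Completed: cp=U+7CBB (starts at byte 0)
Byte[3]=45: 1-byte ASCII. cp=U+0045
Byte[4]=2D: 1-byte ASCII. cp=U+002D
Byte[5]=D1: 2-byte lead, need 1 cont bytes. acc=0x11
Byte[6]=A6: continuation. acc=(acc<<6)|0x26=0x466
Completed: cp=U+0466 (starts at byte 5)
Byte[7]=2C: 1-byte ASCII. cp=U+002C
Byte[8]=D8: 2-byte lead, need 1 cont bytes. acc=0x18
Byte[9]=AA: continuation. acc=(acc<<6)|0x2A=0x62A
Completed: cp=U+062A (starts at byte 8)
Byte[10]=D9: 2-byte lead, need 1 cont bytes. acc=0x19
Byte[11]=B9: continuation. acc=(acc<<6)|0x39=0x679
Completed: cp=U+0679 (starts at byte 10)

Answer: 0 3 4 5 7 8 10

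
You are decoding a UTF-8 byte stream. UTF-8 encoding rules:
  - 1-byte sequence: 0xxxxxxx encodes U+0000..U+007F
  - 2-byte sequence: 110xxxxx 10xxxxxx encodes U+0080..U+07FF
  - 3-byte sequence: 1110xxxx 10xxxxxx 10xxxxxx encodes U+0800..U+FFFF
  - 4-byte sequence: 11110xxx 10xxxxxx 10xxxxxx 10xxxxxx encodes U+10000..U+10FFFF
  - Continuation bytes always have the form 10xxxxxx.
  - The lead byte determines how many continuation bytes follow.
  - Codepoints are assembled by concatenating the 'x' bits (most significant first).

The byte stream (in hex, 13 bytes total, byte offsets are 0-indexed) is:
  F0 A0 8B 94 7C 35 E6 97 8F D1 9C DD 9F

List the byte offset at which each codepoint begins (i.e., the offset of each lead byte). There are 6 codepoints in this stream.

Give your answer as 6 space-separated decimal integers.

Answer: 0 4 5 6 9 11

Derivation:
Byte[0]=F0: 4-byte lead, need 3 cont bytes. acc=0x0
Byte[1]=A0: continuation. acc=(acc<<6)|0x20=0x20
Byte[2]=8B: continuation. acc=(acc<<6)|0x0B=0x80B
Byte[3]=94: continuation. acc=(acc<<6)|0x14=0x202D4
Completed: cp=U+202D4 (starts at byte 0)
Byte[4]=7C: 1-byte ASCII. cp=U+007C
Byte[5]=35: 1-byte ASCII. cp=U+0035
Byte[6]=E6: 3-byte lead, need 2 cont bytes. acc=0x6
Byte[7]=97: continuation. acc=(acc<<6)|0x17=0x197
Byte[8]=8F: continuation. acc=(acc<<6)|0x0F=0x65CF
Completed: cp=U+65CF (starts at byte 6)
Byte[9]=D1: 2-byte lead, need 1 cont bytes. acc=0x11
Byte[10]=9C: continuation. acc=(acc<<6)|0x1C=0x45C
Completed: cp=U+045C (starts at byte 9)
Byte[11]=DD: 2-byte lead, need 1 cont bytes. acc=0x1D
Byte[12]=9F: continuation. acc=(acc<<6)|0x1F=0x75F
Completed: cp=U+075F (starts at byte 11)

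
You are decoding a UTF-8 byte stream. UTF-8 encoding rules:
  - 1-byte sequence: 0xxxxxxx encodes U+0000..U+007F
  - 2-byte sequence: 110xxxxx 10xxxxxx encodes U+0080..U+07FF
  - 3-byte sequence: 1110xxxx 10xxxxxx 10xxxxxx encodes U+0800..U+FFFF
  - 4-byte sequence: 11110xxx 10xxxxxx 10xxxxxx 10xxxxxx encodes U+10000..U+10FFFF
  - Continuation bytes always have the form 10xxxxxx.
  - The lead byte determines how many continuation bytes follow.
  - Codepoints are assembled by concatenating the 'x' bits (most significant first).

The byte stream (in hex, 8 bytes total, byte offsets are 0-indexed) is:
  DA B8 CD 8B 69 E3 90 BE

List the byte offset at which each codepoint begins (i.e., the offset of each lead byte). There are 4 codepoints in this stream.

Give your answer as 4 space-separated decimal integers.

Answer: 0 2 4 5

Derivation:
Byte[0]=DA: 2-byte lead, need 1 cont bytes. acc=0x1A
Byte[1]=B8: continuation. acc=(acc<<6)|0x38=0x6B8
Completed: cp=U+06B8 (starts at byte 0)
Byte[2]=CD: 2-byte lead, need 1 cont bytes. acc=0xD
Byte[3]=8B: continuation. acc=(acc<<6)|0x0B=0x34B
Completed: cp=U+034B (starts at byte 2)
Byte[4]=69: 1-byte ASCII. cp=U+0069
Byte[5]=E3: 3-byte lead, need 2 cont bytes. acc=0x3
Byte[6]=90: continuation. acc=(acc<<6)|0x10=0xD0
Byte[7]=BE: continuation. acc=(acc<<6)|0x3E=0x343E
Completed: cp=U+343E (starts at byte 5)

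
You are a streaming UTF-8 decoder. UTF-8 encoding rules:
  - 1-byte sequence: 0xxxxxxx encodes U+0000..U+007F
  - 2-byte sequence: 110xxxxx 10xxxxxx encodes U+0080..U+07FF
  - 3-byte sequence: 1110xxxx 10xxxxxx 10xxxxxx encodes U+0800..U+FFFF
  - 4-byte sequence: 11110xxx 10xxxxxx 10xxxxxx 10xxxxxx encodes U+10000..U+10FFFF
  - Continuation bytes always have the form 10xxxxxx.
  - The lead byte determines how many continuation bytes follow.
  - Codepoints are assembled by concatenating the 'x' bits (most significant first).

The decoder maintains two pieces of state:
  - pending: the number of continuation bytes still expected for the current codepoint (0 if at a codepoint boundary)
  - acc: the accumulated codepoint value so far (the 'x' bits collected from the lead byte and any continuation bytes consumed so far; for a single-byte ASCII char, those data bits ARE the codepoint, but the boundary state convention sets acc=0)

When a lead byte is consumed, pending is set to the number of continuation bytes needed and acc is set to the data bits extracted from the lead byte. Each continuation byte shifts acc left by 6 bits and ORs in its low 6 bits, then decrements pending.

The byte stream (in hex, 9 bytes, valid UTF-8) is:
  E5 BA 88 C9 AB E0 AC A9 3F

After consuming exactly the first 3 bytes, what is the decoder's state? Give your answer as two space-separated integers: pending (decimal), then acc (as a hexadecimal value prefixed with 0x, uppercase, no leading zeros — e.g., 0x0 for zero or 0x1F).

Answer: 0 0x5E88

Derivation:
Byte[0]=E5: 3-byte lead. pending=2, acc=0x5
Byte[1]=BA: continuation. acc=(acc<<6)|0x3A=0x17A, pending=1
Byte[2]=88: continuation. acc=(acc<<6)|0x08=0x5E88, pending=0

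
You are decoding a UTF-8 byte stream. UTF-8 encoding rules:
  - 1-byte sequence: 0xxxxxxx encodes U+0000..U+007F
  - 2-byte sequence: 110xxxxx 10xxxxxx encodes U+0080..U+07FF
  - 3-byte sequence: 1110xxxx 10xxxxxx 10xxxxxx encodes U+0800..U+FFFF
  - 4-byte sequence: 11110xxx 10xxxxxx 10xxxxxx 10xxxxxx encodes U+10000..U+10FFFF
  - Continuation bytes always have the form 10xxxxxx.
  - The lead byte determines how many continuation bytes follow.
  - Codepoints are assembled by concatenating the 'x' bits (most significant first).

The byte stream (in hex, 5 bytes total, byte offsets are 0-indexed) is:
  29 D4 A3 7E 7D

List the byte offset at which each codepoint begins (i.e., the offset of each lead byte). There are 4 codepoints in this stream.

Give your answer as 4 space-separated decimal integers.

Answer: 0 1 3 4

Derivation:
Byte[0]=29: 1-byte ASCII. cp=U+0029
Byte[1]=D4: 2-byte lead, need 1 cont bytes. acc=0x14
Byte[2]=A3: continuation. acc=(acc<<6)|0x23=0x523
Completed: cp=U+0523 (starts at byte 1)
Byte[3]=7E: 1-byte ASCII. cp=U+007E
Byte[4]=7D: 1-byte ASCII. cp=U+007D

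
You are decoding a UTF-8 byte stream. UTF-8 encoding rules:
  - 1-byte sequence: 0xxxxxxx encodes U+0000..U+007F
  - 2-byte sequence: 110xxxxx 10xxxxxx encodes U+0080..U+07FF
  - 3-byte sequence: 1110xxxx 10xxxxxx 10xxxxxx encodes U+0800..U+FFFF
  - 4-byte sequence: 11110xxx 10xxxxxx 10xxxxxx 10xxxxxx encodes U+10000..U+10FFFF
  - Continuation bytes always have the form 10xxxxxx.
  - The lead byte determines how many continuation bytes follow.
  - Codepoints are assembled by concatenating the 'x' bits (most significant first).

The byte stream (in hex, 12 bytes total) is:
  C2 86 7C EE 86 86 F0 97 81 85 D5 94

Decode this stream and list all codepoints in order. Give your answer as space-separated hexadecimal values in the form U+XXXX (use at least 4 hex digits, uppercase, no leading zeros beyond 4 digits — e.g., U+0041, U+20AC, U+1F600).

Answer: U+0086 U+007C U+E186 U+17045 U+0554

Derivation:
Byte[0]=C2: 2-byte lead, need 1 cont bytes. acc=0x2
Byte[1]=86: continuation. acc=(acc<<6)|0x06=0x86
Completed: cp=U+0086 (starts at byte 0)
Byte[2]=7C: 1-byte ASCII. cp=U+007C
Byte[3]=EE: 3-byte lead, need 2 cont bytes. acc=0xE
Byte[4]=86: continuation. acc=(acc<<6)|0x06=0x386
Byte[5]=86: continuation. acc=(acc<<6)|0x06=0xE186
Completed: cp=U+E186 (starts at byte 3)
Byte[6]=F0: 4-byte lead, need 3 cont bytes. acc=0x0
Byte[7]=97: continuation. acc=(acc<<6)|0x17=0x17
Byte[8]=81: continuation. acc=(acc<<6)|0x01=0x5C1
Byte[9]=85: continuation. acc=(acc<<6)|0x05=0x17045
Completed: cp=U+17045 (starts at byte 6)
Byte[10]=D5: 2-byte lead, need 1 cont bytes. acc=0x15
Byte[11]=94: continuation. acc=(acc<<6)|0x14=0x554
Completed: cp=U+0554 (starts at byte 10)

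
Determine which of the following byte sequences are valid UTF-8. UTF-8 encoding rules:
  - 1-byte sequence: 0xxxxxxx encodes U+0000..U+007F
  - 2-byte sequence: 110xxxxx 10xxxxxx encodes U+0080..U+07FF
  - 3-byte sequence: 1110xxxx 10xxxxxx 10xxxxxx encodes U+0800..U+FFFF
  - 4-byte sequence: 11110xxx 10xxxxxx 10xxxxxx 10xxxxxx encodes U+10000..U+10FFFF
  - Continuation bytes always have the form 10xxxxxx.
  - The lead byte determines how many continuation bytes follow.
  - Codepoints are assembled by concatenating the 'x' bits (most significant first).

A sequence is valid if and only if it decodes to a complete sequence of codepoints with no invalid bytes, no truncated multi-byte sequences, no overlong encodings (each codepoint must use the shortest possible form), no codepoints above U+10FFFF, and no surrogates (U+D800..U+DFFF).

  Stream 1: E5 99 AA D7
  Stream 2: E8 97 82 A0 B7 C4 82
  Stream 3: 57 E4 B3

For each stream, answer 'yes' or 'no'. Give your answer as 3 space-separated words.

Stream 1: error at byte offset 4. INVALID
Stream 2: error at byte offset 3. INVALID
Stream 3: error at byte offset 3. INVALID

Answer: no no no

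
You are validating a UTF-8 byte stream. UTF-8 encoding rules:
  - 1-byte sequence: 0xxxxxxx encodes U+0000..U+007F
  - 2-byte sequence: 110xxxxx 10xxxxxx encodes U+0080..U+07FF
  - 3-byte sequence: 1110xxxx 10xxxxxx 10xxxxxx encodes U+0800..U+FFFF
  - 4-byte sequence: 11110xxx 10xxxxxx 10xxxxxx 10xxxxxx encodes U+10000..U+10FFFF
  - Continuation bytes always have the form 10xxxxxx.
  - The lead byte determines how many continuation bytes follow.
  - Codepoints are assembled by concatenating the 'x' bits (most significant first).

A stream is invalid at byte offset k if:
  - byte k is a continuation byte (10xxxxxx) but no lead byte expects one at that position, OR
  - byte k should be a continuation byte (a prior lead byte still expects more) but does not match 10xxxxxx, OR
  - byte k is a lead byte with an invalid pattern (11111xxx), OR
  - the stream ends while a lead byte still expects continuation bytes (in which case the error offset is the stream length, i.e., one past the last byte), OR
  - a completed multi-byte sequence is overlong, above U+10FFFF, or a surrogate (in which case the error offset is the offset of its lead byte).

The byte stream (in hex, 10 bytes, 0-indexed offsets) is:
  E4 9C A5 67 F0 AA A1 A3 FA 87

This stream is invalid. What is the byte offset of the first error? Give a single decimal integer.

Answer: 8

Derivation:
Byte[0]=E4: 3-byte lead, need 2 cont bytes. acc=0x4
Byte[1]=9C: continuation. acc=(acc<<6)|0x1C=0x11C
Byte[2]=A5: continuation. acc=(acc<<6)|0x25=0x4725
Completed: cp=U+4725 (starts at byte 0)
Byte[3]=67: 1-byte ASCII. cp=U+0067
Byte[4]=F0: 4-byte lead, need 3 cont bytes. acc=0x0
Byte[5]=AA: continuation. acc=(acc<<6)|0x2A=0x2A
Byte[6]=A1: continuation. acc=(acc<<6)|0x21=0xAA1
Byte[7]=A3: continuation. acc=(acc<<6)|0x23=0x2A863
Completed: cp=U+2A863 (starts at byte 4)
Byte[8]=FA: INVALID lead byte (not 0xxx/110x/1110/11110)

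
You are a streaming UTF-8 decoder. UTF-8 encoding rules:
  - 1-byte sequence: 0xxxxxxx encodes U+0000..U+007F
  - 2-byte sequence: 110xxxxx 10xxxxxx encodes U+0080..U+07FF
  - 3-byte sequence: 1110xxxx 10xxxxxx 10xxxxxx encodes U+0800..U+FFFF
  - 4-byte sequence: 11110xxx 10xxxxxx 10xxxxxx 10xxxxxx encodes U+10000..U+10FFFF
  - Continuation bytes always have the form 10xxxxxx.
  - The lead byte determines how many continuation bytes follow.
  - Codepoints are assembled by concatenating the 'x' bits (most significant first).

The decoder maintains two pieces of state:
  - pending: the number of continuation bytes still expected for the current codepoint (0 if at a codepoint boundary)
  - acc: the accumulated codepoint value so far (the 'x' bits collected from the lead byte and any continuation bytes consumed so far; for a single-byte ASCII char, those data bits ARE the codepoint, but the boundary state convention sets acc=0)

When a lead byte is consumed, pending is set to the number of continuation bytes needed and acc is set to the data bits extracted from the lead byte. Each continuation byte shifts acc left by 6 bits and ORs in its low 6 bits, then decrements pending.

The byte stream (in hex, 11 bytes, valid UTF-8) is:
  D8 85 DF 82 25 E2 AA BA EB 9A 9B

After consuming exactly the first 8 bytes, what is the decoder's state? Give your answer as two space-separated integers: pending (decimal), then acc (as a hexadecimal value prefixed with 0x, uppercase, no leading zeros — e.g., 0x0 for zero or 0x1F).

Answer: 0 0x2ABA

Derivation:
Byte[0]=D8: 2-byte lead. pending=1, acc=0x18
Byte[1]=85: continuation. acc=(acc<<6)|0x05=0x605, pending=0
Byte[2]=DF: 2-byte lead. pending=1, acc=0x1F
Byte[3]=82: continuation. acc=(acc<<6)|0x02=0x7C2, pending=0
Byte[4]=25: 1-byte. pending=0, acc=0x0
Byte[5]=E2: 3-byte lead. pending=2, acc=0x2
Byte[6]=AA: continuation. acc=(acc<<6)|0x2A=0xAA, pending=1
Byte[7]=BA: continuation. acc=(acc<<6)|0x3A=0x2ABA, pending=0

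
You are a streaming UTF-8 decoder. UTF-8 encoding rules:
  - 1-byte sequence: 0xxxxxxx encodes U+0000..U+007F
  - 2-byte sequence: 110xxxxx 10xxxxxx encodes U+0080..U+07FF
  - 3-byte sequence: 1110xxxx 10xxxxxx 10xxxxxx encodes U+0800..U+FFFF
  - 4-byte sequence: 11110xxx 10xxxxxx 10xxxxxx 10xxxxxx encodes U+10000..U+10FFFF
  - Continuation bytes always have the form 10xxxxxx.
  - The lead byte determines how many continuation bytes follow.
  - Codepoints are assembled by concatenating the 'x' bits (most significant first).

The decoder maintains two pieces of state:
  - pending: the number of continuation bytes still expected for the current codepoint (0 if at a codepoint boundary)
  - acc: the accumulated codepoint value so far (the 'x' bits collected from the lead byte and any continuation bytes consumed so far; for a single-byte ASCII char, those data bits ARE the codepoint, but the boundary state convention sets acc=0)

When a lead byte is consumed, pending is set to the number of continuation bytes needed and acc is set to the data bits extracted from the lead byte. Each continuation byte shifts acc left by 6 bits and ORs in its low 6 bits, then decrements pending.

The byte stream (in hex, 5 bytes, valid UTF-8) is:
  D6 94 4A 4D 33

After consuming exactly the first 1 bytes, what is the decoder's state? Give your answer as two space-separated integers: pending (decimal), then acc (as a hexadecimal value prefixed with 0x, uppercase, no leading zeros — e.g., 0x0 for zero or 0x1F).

Answer: 1 0x16

Derivation:
Byte[0]=D6: 2-byte lead. pending=1, acc=0x16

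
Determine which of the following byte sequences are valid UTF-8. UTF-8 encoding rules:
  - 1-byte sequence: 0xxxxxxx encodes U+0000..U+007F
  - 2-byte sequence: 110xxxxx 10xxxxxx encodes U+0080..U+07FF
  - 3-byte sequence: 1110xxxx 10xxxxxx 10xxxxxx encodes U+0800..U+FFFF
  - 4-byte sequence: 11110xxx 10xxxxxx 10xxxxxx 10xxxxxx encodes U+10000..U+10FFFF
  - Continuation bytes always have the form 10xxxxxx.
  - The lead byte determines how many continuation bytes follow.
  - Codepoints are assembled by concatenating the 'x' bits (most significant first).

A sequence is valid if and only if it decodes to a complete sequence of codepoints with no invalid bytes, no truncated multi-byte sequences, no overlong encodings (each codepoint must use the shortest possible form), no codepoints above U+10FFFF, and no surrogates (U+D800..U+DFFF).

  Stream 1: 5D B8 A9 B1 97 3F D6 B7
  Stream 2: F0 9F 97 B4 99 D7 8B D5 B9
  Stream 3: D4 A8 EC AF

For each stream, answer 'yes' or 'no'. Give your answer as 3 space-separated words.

Answer: no no no

Derivation:
Stream 1: error at byte offset 1. INVALID
Stream 2: error at byte offset 4. INVALID
Stream 3: error at byte offset 4. INVALID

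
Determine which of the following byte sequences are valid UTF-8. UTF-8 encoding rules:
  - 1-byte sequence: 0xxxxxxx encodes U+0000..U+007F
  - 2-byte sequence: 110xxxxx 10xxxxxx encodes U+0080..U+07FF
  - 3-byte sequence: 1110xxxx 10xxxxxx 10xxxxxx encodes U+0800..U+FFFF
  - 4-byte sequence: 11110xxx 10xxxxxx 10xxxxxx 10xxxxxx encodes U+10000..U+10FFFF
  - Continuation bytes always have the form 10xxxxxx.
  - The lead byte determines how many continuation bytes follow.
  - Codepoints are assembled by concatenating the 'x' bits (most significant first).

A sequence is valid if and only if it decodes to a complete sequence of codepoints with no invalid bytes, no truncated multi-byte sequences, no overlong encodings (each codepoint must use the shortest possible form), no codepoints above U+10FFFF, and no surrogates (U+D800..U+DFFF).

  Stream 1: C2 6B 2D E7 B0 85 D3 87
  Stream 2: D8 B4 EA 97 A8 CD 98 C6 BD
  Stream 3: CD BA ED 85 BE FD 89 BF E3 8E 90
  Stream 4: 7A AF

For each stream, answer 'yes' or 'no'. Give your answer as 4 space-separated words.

Answer: no yes no no

Derivation:
Stream 1: error at byte offset 1. INVALID
Stream 2: decodes cleanly. VALID
Stream 3: error at byte offset 5. INVALID
Stream 4: error at byte offset 1. INVALID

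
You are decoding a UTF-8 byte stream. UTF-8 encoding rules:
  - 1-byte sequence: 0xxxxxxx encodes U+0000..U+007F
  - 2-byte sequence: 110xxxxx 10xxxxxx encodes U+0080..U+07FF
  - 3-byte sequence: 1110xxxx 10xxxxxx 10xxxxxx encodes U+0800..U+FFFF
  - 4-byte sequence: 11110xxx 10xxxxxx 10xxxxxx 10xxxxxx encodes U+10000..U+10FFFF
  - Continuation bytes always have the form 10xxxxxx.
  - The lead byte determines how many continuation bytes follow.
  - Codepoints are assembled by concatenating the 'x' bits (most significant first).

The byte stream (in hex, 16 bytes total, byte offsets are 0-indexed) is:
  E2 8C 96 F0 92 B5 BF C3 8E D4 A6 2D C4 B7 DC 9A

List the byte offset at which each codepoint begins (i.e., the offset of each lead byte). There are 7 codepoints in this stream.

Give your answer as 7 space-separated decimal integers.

Answer: 0 3 7 9 11 12 14

Derivation:
Byte[0]=E2: 3-byte lead, need 2 cont bytes. acc=0x2
Byte[1]=8C: continuation. acc=(acc<<6)|0x0C=0x8C
Byte[2]=96: continuation. acc=(acc<<6)|0x16=0x2316
Completed: cp=U+2316 (starts at byte 0)
Byte[3]=F0: 4-byte lead, need 3 cont bytes. acc=0x0
Byte[4]=92: continuation. acc=(acc<<6)|0x12=0x12
Byte[5]=B5: continuation. acc=(acc<<6)|0x35=0x4B5
Byte[6]=BF: continuation. acc=(acc<<6)|0x3F=0x12D7F
Completed: cp=U+12D7F (starts at byte 3)
Byte[7]=C3: 2-byte lead, need 1 cont bytes. acc=0x3
Byte[8]=8E: continuation. acc=(acc<<6)|0x0E=0xCE
Completed: cp=U+00CE (starts at byte 7)
Byte[9]=D4: 2-byte lead, need 1 cont bytes. acc=0x14
Byte[10]=A6: continuation. acc=(acc<<6)|0x26=0x526
Completed: cp=U+0526 (starts at byte 9)
Byte[11]=2D: 1-byte ASCII. cp=U+002D
Byte[12]=C4: 2-byte lead, need 1 cont bytes. acc=0x4
Byte[13]=B7: continuation. acc=(acc<<6)|0x37=0x137
Completed: cp=U+0137 (starts at byte 12)
Byte[14]=DC: 2-byte lead, need 1 cont bytes. acc=0x1C
Byte[15]=9A: continuation. acc=(acc<<6)|0x1A=0x71A
Completed: cp=U+071A (starts at byte 14)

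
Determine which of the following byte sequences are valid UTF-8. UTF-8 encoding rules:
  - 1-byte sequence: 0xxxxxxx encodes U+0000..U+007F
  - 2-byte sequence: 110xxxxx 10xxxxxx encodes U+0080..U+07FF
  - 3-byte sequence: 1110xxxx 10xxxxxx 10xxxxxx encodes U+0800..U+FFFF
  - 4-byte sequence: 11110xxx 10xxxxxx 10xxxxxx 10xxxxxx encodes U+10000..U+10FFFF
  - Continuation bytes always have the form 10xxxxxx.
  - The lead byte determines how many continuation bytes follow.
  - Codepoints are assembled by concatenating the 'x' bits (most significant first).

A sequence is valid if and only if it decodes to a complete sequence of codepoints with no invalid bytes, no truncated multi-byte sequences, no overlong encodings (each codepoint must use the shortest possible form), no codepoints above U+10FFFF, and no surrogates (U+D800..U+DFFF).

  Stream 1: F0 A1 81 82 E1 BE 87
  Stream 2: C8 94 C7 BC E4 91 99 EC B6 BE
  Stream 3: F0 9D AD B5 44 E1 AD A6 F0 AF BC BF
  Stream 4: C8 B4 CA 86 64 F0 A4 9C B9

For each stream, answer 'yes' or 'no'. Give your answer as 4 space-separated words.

Stream 1: decodes cleanly. VALID
Stream 2: decodes cleanly. VALID
Stream 3: decodes cleanly. VALID
Stream 4: decodes cleanly. VALID

Answer: yes yes yes yes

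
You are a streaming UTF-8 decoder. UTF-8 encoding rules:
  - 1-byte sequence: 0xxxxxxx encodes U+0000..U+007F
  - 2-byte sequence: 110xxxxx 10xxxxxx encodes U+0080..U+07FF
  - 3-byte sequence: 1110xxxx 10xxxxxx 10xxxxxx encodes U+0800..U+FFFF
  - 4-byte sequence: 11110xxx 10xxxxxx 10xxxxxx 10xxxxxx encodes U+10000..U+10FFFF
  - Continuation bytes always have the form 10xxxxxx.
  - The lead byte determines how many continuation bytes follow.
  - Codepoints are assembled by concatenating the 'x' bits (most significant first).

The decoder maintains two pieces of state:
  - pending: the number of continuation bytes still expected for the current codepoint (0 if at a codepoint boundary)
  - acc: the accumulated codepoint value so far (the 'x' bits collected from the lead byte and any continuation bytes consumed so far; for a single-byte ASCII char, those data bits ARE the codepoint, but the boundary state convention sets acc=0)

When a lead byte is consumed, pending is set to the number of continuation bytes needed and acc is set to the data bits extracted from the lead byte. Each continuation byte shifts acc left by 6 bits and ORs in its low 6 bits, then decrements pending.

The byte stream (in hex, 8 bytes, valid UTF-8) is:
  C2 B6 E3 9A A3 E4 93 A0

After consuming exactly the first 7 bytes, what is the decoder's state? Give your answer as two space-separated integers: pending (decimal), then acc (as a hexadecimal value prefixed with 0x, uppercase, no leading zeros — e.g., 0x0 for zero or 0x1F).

Answer: 1 0x113

Derivation:
Byte[0]=C2: 2-byte lead. pending=1, acc=0x2
Byte[1]=B6: continuation. acc=(acc<<6)|0x36=0xB6, pending=0
Byte[2]=E3: 3-byte lead. pending=2, acc=0x3
Byte[3]=9A: continuation. acc=(acc<<6)|0x1A=0xDA, pending=1
Byte[4]=A3: continuation. acc=(acc<<6)|0x23=0x36A3, pending=0
Byte[5]=E4: 3-byte lead. pending=2, acc=0x4
Byte[6]=93: continuation. acc=(acc<<6)|0x13=0x113, pending=1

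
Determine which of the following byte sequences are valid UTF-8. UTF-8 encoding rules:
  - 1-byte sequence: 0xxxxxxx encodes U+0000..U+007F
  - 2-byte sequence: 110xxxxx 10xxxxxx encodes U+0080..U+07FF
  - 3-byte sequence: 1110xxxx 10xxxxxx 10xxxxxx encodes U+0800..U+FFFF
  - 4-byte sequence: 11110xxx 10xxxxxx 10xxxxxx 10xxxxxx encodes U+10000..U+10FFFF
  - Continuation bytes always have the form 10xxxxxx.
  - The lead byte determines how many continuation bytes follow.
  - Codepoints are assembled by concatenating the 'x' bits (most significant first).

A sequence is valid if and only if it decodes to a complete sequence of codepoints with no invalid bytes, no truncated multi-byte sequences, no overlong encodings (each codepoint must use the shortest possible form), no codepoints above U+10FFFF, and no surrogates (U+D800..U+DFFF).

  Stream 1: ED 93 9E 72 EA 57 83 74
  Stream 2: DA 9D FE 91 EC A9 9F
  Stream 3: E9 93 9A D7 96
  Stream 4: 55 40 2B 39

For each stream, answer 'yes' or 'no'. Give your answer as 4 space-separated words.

Stream 1: error at byte offset 5. INVALID
Stream 2: error at byte offset 2. INVALID
Stream 3: decodes cleanly. VALID
Stream 4: decodes cleanly. VALID

Answer: no no yes yes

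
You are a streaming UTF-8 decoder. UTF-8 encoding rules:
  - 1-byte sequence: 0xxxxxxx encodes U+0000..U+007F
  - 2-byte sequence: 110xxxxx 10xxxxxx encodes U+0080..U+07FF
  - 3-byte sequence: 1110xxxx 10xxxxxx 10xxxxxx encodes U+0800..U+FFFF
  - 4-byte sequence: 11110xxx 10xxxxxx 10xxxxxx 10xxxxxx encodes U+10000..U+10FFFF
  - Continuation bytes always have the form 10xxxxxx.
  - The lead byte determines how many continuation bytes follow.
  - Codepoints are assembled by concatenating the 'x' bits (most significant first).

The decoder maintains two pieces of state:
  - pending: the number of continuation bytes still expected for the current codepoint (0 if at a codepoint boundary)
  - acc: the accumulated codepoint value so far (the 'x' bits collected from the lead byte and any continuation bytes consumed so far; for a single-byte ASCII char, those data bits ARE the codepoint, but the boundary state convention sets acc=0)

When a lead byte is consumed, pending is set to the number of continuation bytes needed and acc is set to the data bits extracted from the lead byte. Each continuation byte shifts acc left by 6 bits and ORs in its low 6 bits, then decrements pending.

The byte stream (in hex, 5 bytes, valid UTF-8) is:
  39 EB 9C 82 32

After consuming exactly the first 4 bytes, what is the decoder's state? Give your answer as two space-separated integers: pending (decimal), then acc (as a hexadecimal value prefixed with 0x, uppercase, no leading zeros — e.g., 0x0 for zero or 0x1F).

Answer: 0 0xB702

Derivation:
Byte[0]=39: 1-byte. pending=0, acc=0x0
Byte[1]=EB: 3-byte lead. pending=2, acc=0xB
Byte[2]=9C: continuation. acc=(acc<<6)|0x1C=0x2DC, pending=1
Byte[3]=82: continuation. acc=(acc<<6)|0x02=0xB702, pending=0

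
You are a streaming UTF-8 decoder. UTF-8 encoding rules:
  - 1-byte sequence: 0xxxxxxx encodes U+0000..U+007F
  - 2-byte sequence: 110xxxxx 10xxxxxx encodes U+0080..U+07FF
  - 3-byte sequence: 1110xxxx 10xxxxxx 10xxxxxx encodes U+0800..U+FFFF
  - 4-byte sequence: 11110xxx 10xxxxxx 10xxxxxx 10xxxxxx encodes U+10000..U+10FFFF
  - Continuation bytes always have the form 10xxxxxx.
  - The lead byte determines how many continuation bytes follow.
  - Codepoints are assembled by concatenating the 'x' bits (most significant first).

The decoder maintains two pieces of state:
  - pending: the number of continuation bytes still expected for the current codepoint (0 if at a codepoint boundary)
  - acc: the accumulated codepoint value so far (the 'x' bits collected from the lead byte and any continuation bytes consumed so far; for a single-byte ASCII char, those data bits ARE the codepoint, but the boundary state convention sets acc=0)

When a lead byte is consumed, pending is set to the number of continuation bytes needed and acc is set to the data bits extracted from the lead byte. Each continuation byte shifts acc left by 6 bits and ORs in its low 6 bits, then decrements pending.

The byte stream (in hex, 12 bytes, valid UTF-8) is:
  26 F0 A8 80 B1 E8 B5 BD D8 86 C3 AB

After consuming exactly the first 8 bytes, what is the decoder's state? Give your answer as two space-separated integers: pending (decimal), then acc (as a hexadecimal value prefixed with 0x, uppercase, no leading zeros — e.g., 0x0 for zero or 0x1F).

Answer: 0 0x8D7D

Derivation:
Byte[0]=26: 1-byte. pending=0, acc=0x0
Byte[1]=F0: 4-byte lead. pending=3, acc=0x0
Byte[2]=A8: continuation. acc=(acc<<6)|0x28=0x28, pending=2
Byte[3]=80: continuation. acc=(acc<<6)|0x00=0xA00, pending=1
Byte[4]=B1: continuation. acc=(acc<<6)|0x31=0x28031, pending=0
Byte[5]=E8: 3-byte lead. pending=2, acc=0x8
Byte[6]=B5: continuation. acc=(acc<<6)|0x35=0x235, pending=1
Byte[7]=BD: continuation. acc=(acc<<6)|0x3D=0x8D7D, pending=0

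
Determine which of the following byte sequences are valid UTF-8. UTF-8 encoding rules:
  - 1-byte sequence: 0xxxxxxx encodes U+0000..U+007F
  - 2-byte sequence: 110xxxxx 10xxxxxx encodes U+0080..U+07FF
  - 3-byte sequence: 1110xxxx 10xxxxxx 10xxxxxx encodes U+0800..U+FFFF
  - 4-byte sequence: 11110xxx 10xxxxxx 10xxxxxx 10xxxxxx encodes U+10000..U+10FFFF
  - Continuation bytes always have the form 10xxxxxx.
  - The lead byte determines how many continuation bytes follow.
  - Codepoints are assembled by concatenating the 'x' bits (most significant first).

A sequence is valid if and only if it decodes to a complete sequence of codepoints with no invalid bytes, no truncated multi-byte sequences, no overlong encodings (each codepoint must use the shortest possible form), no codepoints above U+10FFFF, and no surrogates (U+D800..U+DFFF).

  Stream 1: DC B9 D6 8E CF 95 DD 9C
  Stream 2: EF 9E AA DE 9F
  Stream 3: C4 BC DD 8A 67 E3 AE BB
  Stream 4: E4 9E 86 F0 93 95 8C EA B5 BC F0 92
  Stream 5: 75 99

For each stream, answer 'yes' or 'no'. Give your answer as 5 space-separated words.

Answer: yes yes yes no no

Derivation:
Stream 1: decodes cleanly. VALID
Stream 2: decodes cleanly. VALID
Stream 3: decodes cleanly. VALID
Stream 4: error at byte offset 12. INVALID
Stream 5: error at byte offset 1. INVALID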